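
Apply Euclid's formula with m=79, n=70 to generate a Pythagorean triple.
(1341, 11060, 11141)

Euclid's formula: a = m² - n², b = 2mn, c = m² + n²
m = 79, n = 70
a = 79² - 70² = 6241 - 4900 = 1341
b = 2 × 79 × 70 = 11060
c = 79² + 70² = 6241 + 4900 = 11141
Verification: 1341² + 11060² = 1798281 + 122323600 = 124121881 = 11141² ✓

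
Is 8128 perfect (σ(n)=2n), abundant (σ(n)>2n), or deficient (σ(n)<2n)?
perfect

Proper divisors of 8128: sum = 1 + 2 + 4 + 8 + 16 + 32 + 64 + 127 + 254 + 508 + 1016 + 2032 + 4064 = 8128
Since 8128 = 8128, 8128 is perfect.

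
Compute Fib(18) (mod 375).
334

Matrix identity: Q^n = [[F_(n+1), F_n], [F_n, F_(n-1)]] with Q = [[1,1],[1,0]].
n = 18 = 10010₂. Square-and-multiply, entries mod 375:
Q^1 = [[1,1],[1,0]]
Q^2 = (Q^1)² = [[2,1],[1,1]]
Q^4 = (Q^2)² = [[5,3],[3,2]]
Q^9 = (Q^4)²·Q = [[55,34],[34,21]]
Q^18 = (Q^9)² = [[56,334],[334,97]]
F_18 mod 375 = Q^18[0][1] = 334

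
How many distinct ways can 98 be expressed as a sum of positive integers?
150198136

p(n) counts ways to write n as a sum of positive integers (order ignored).
Euler's pentagonal recurrence: p(k) = p(k-1) + p(k-2) - p(k-5) - p(k-7) + p(k-12) + p(k-15) - ... (offsets j(3j∓1)/2, signs ++--, p(0)=1, p(<0)=0).
DP table for k = 0..97: p(0)=1, p(1)=1, p(2)=2, p(3)=3, p(4)=5, p(5)=7, p(6)=11, p(7)=15, p(8)=22, p(9)=30, p(10)=42, p(11)=56, p(12)=77, p(13)=101, p(14)=135, p(15)=176, p(16)=231, p(17)=297, p(18)=385, p(19)=490, p(20)=627, p(21)=792, p(22)=1002, p(23)=1255, p(24)=1575, p(25)=1958, p(26)=2436, p(27)=3010, p(28)=3718, p(29)=4565, p(30)=5604, p(31)=6842, p(32)=8349, p(33)=10143, p(34)=12310, p(35)=14883, p(36)=17977, p(37)=21637, p(38)=26015, p(39)=31185, p(40)=37338, p(41)=44583, p(42)=53174, p(43)=63261, p(44)=75175, p(45)=89134, p(46)=105558, p(47)=124754, p(48)=147273, p(49)=173525, p(50)=204226, p(51)=239943, p(52)=281589, p(53)=329931, p(54)=386155, p(55)=451276, p(56)=526823, p(57)=614154, p(58)=715220, p(59)=831820, p(60)=966467, p(61)=1121505, p(62)=1300156, p(63)=1505499, p(64)=1741630, p(65)=2012558, p(66)=2323520, p(67)=2679689, p(68)=3087735, p(69)=3554345, p(70)=4087968, p(71)=4697205, p(72)=5392783, p(73)=6185689, p(74)=7089500, p(75)=8118264, p(76)=9289091, p(77)=10619863, p(78)=12132164, p(79)=13848650, p(80)=15796476, p(81)=18004327, p(82)=20506255, p(83)=23338469, p(84)=26543660, p(85)=30167357, p(86)=34262962, p(87)=38887673, p(88)=44108109, p(89)=49995925, p(90)=56634173, p(91)=64112359, p(92)=72533807, p(93)=82010177, p(94)=92669720, p(95)=104651419, p(96)=118114304, p(97)=133230930.
Final step: p(98) = p(97) + p(96) - p(93) - p(91) + p(86) + p(83) - p(76) - p(72) + p(63) + p(58) - p(47) - p(41) + p(28) + p(21) - p(6)
= 133230930 + 118114304 - 82010177 - 64112359 + 34262962 + 23338469 - 9289091 - 5392783 + 1505499 + 715220 - 124754 - 44583 + 3718 + 792 - 11
= 150198136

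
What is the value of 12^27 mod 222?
186

Repeated squaring. Binary of 27 = 11011.
12^1 ≡ 12 (mod 222); 12^2 ≡ 144 (mod 222); 12^4 ≡ 90 (mod 222); 12^8 ≡ 108 (mod 222); 12^16 ≡ 120 (mod 222)
12^27 = 12^1 × 12^2 × 12^8 × 12^16 ≡ 186 (mod 222)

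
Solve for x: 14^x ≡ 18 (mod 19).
9

Baby-step giant-step with step n = ⌈√19⌉ = 5.
Baby steps 14^j mod 19 (j:value) for j=0..4: 0:1, 1:14, 2:6, 3:8, 4:17.
Giant-step multiplier: 14^(-5) ≡ 14^(18-5) = 14^13 ≡ 2 (mod 19).
Giant steps γ_i = 18·2^i mod 19: γ_0=18, γ_1=17 (in table at j=4).
x = i·n + j = 1·5 + 4 = 9.
Check: 14^9 ≡ 18 (mod 19).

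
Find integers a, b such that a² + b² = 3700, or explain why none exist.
10² + 60² (a=10, b=60)

Factorization: 3700 = 2^2 × 5^2 × 37
By Fermat: n is sum of two squares iff every prime p ≡ 3 (mod 4) appears to even power.
All primes ≡ 3 (mod 4) appear to even power.
Search a = 0, 1, 2, … for 3700 - a² a perfect square: first hit at a = 10: 3700 - 100 = 3600 = 60².
3700 = 10² + 60² = 100 + 3600 ✓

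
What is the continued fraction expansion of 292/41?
[7; 8, 5]

Euclidean algorithm steps:
292 = 7 × 41 + 5
41 = 8 × 5 + 1
5 = 5 × 1 + 0
Continued fraction: [7; 8, 5]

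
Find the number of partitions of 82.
20506255

p(n) counts ways to write n as a sum of positive integers (order ignored).
Euler's pentagonal recurrence: p(k) = p(k-1) + p(k-2) - p(k-5) - p(k-7) + p(k-12) + p(k-15) - ... (offsets j(3j∓1)/2, signs ++--, p(0)=1, p(<0)=0).
DP table for k = 0..81: p(0)=1, p(1)=1, p(2)=2, p(3)=3, p(4)=5, p(5)=7, p(6)=11, p(7)=15, p(8)=22, p(9)=30, p(10)=42, p(11)=56, p(12)=77, p(13)=101, p(14)=135, p(15)=176, p(16)=231, p(17)=297, p(18)=385, p(19)=490, p(20)=627, p(21)=792, p(22)=1002, p(23)=1255, p(24)=1575, p(25)=1958, p(26)=2436, p(27)=3010, p(28)=3718, p(29)=4565, p(30)=5604, p(31)=6842, p(32)=8349, p(33)=10143, p(34)=12310, p(35)=14883, p(36)=17977, p(37)=21637, p(38)=26015, p(39)=31185, p(40)=37338, p(41)=44583, p(42)=53174, p(43)=63261, p(44)=75175, p(45)=89134, p(46)=105558, p(47)=124754, p(48)=147273, p(49)=173525, p(50)=204226, p(51)=239943, p(52)=281589, p(53)=329931, p(54)=386155, p(55)=451276, p(56)=526823, p(57)=614154, p(58)=715220, p(59)=831820, p(60)=966467, p(61)=1121505, p(62)=1300156, p(63)=1505499, p(64)=1741630, p(65)=2012558, p(66)=2323520, p(67)=2679689, p(68)=3087735, p(69)=3554345, p(70)=4087968, p(71)=4697205, p(72)=5392783, p(73)=6185689, p(74)=7089500, p(75)=8118264, p(76)=9289091, p(77)=10619863, p(78)=12132164, p(79)=13848650, p(80)=15796476, p(81)=18004327.
Final step: p(82) = p(81) + p(80) - p(77) - p(75) + p(70) + p(67) - p(60) - p(56) + p(47) + p(42) - p(31) - p(25) + p(12) + p(5)
= 18004327 + 15796476 - 10619863 - 8118264 + 4087968 + 2679689 - 966467 - 526823 + 124754 + 53174 - 6842 - 1958 + 77 + 7
= 20506255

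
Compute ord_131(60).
13

131 is prime, so ord(60) divides φ(131) = 130.
Divisors of 130: 1, 2, 5, 10, 13, 26, 65, 130.
Repeated squaring: 60^1 ≡ 60, 60^2 ≡ 63, 60^4 ≡ 39, 60^8 ≡ 80, 60^16 ≡ 112, 60^32 ≡ 99, 60^64 ≡ 107, 60^128 ≡ 52 (mod 131).
Test 60^d mod 131 for each divisor d in increasing order:
60^1 ≡ 60
60^2 ≡ 63
60^5 = 60^4·60^1 ≡ 113
60^10 = 60^8·60^2 ≡ 62
60^13 = 60^8·60^4·60^1 ≡ 1  ← first divisor giving 1
The order is 13.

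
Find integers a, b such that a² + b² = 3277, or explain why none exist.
19² + 54² (a=19, b=54)

Factorization: 3277 = 29 × 113
By Fermat: n is sum of two squares iff every prime p ≡ 3 (mod 4) appears to even power.
All primes ≡ 3 (mod 4) appear to even power.
Search a = 0, 1, 2, … for 3277 - a² a perfect square: first hit at a = 19: 3277 - 361 = 2916 = 54².
3277 = 19² + 54² = 361 + 2916 ✓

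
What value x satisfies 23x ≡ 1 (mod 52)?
43

gcd(23, 52) = 1, so the inverse exists.
Extended Euclidean algorithm on (52, 23):
52 = 2 × 23 + 6  ⟹  6 = (1)·52 + (-2)·23
23 = 3 × 6 + 5  ⟹  5 = (-3)·52 + (7)·23
6 = 1 × 5 + 1  ⟹  1 = (4)·52 + (-9)·23
So (-9)·23 ≡ 1 (mod 52), i.e. 23^(-1) ≡ -9 ≡ 43 (mod 52).
Check: 23 × 43 = 989 ≡ 1 (mod 52)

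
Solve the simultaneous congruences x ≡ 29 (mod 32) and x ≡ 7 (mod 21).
637

Using Chinese Remainder Theorem:
M = 32 × 21 = 672
M1 = 21, M2 = 32
y1 = 21^(-1) mod 32 = 29
y2 = 32^(-1) mod 21 = 2
x = (29×21×29 + 7×32×2) mod 672 = 637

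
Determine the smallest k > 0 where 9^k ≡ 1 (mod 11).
5

11 is prime, so ord(9) divides φ(11) = 10.
Divisors of 10: 1, 2, 5, 10.
Repeated squaring: 9^1 ≡ 9, 9^2 ≡ 4, 9^4 ≡ 5, 9^8 ≡ 3 (mod 11).
Test 9^d mod 11 for each divisor d in increasing order:
9^1 ≡ 9
9^2 ≡ 4
9^5 = 9^4·9^1 ≡ 1  ← first divisor giving 1
The order is 5.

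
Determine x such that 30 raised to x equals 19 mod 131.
115

Baby-step giant-step with step n = ⌈√131⌉ = 12.
Baby steps 30^j mod 131 (j:value) for j=0..11: 0:1, 1:30, 2:114, 3:14, 4:27, 5:24, 6:65, 7:116, 8:74, 9:124, 10:52, 11:119.
Giant-step multiplier: 30^(-12) ≡ 30^(130-12) = 30^118 ≡ 4 (mod 131).
Giant steps γ_i = 19·4^i mod 131: γ_0=19, γ_1=76, γ_2=42, γ_3=37, γ_4=17, γ_5=68, γ_6=10, γ_7=40, γ_8=29, γ_9=116 (in table at j=7).
x = i·n + j = 9·12 + 7 = 115.
Check: 30^115 ≡ 19 (mod 131).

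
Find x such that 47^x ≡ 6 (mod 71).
58

Baby-step giant-step with step n = ⌈√71⌉ = 9.
Baby steps 47^j mod 71 (j:value) for j=0..8: 0:1, 1:47, 2:8, 3:21, 4:64, 5:26, 6:15, 7:66, 8:49.
Giant-step multiplier: 47^(-9) ≡ 47^(70-9) = 47^61 ≡ 55 (mod 71).
Giant steps γ_i = 6·55^i mod 71: γ_0=6, γ_1=46, γ_2=45, γ_3=61, γ_4=18, γ_5=67, γ_6=64 (in table at j=4).
x = i·n + j = 6·9 + 4 = 58.
Check: 47^58 ≡ 6 (mod 71).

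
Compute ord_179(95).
89

179 is prime, so ord(95) divides φ(179) = 178.
Divisors of 178: 1, 2, 89, 178.
Repeated squaring: 95^1 ≡ 95, 95^2 ≡ 75, 95^4 ≡ 76, 95^8 ≡ 48, 95^16 ≡ 156, 95^32 ≡ 171, 95^64 ≡ 64, 95^128 ≡ 158 (mod 179).
Test 95^d mod 179 for each divisor d in increasing order:
95^1 ≡ 95
95^2 ≡ 75
95^89 = 95^64·95^16·95^8·95^1 ≡ 1  ← first divisor giving 1
The order is 89.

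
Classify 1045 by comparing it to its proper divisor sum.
deficient

Proper divisors of 1045: sum = 1 + 5 + 11 + 19 + 55 + 95 + 209 = 395
Since 395 < 1045, 1045 is deficient.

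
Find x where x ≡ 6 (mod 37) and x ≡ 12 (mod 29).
302

Using Chinese Remainder Theorem:
M = 37 × 29 = 1073
M1 = 29, M2 = 37
y1 = 29^(-1) mod 37 = 23
y2 = 37^(-1) mod 29 = 11
x = (6×29×23 + 12×37×11) mod 1073 = 302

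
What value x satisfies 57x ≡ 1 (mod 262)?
23

gcd(57, 262) = 1, so the inverse exists.
Extended Euclidean algorithm on (262, 57):
262 = 4 × 57 + 34  ⟹  34 = (1)·262 + (-4)·57
57 = 1 × 34 + 23  ⟹  23 = (-1)·262 + (5)·57
34 = 1 × 23 + 11  ⟹  11 = (2)·262 + (-9)·57
23 = 2 × 11 + 1  ⟹  1 = (-5)·262 + (23)·57
So (23)·57 ≡ 1 (mod 262), i.e. 57^(-1) ≡ 23 (mod 262).
Check: 57 × 23 = 1311 ≡ 1 (mod 262)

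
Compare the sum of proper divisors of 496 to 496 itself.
perfect

Proper divisors of 496: sum = 1 + 2 + 4 + 8 + 16 + 31 + 62 + 124 + 248 = 496
Since 496 = 496, 496 is perfect.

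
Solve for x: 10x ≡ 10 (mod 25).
x ≡ 1 (mod 5)

gcd(10, 25) = 5, which divides 10, so solutions exist.
Divide through by 5: 2x ≡ 2 (mod 5).
Find 2^(-1) mod 5 by the extended Euclidean algorithm:
5 = 2 × 2 + 1  ⟹  1 = (1)·5 + (-2)·2
So (-2)·2 ≡ 1 (mod 5), i.e. 2^(-1) ≡ -2 ≡ 3 (mod 5).
x ≡ 3 × 2 = 6 ≡ 1 (mod 5).
Check: 10 × 1 = 10 ≡ 10 (mod 25).
x ≡ 1 (mod 5), giving 5 solutions mod 25.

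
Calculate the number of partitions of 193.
2168627105469

p(n) counts ways to write n as a sum of positive integers (order ignored).
Euler's pentagonal recurrence: p(k) = p(k-1) + p(k-2) - p(k-5) - p(k-7) + p(k-12) + p(k-15) - ... (offsets j(3j∓1)/2, signs ++--, p(0)=1, p(<0)=0).
DP table for k = 0..192: p(0)=1, p(1)=1, p(2)=2, p(3)=3, p(4)=5, p(5)=7, p(6)=11, p(7)=15, p(8)=22, p(9)=30, p(10)=42, p(11)=56, p(12)=77, p(13)=101, p(14)=135, p(15)=176, p(16)=231, p(17)=297, p(18)=385, p(19)=490, p(20)=627, p(21)=792, p(22)=1002, p(23)=1255, p(24)=1575, p(25)=1958, p(26)=2436, p(27)=3010, p(28)=3718, p(29)=4565, p(30)=5604, p(31)=6842, p(32)=8349, p(33)=10143, p(34)=12310, p(35)=14883, p(36)=17977, p(37)=21637, p(38)=26015, p(39)=31185, p(40)=37338, p(41)=44583, p(42)=53174, p(43)=63261, p(44)=75175, p(45)=89134, p(46)=105558, p(47)=124754, p(48)=147273, p(49)=173525, p(50)=204226, p(51)=239943, p(52)=281589, p(53)=329931, p(54)=386155, p(55)=451276, p(56)=526823, p(57)=614154, p(58)=715220, p(59)=831820, p(60)=966467, p(61)=1121505, p(62)=1300156, p(63)=1505499, p(64)=1741630, p(65)=2012558, p(66)=2323520, p(67)=2679689, p(68)=3087735, p(69)=3554345, p(70)=4087968, p(71)=4697205, p(72)=5392783, p(73)=6185689, p(74)=7089500, p(75)=8118264, p(76)=9289091, p(77)=10619863, p(78)=12132164, p(79)=13848650, p(80)=15796476, p(81)=18004327, p(82)=20506255, p(83)=23338469, p(84)=26543660, p(85)=30167357, p(86)=34262962, p(87)=38887673, p(88)=44108109, p(89)=49995925, p(90)=56634173, p(91)=64112359, p(92)=72533807, p(93)=82010177, p(94)=92669720, p(95)=104651419, p(96)=118114304, p(97)=133230930, p(98)=150198136, p(99)=169229875, p(100)=190569292, p(101)=214481126, p(102)=241265379, p(103)=271248950, p(104)=304801365, p(105)=342325709, p(106)=384276336, p(107)=431149389, p(108)=483502844, p(109)=541946240, p(110)=607163746, p(111)=679903203, p(112)=761002156, p(113)=851376628, p(114)=952050665, p(115)=1064144451, p(116)=1188908248, p(117)=1327710076, p(118)=1482074143, p(119)=1653668665, p(120)=1844349560, p(121)=2056148051, p(122)=2291320912, p(123)=2552338241, p(124)=2841940500, p(125)=3163127352, p(126)=3519222692, p(127)=3913864295, p(128)=4351078600, p(129)=4835271870, p(130)=5371315400, p(131)=5964539504, p(132)=6620830889, p(133)=7346629512, p(134)=8149040695, p(135)=9035836076, p(136)=10015581680, p(137)=11097645016, p(138)=12292341831, p(139)=13610949895, p(140)=15065878135, p(141)=16670689208, p(142)=18440293320, p(143)=20390982757, p(144)=22540654445, p(145)=24908858009, p(146)=27517052599, p(147)=30388671978, p(148)=33549419497, p(149)=37027355200, p(150)=40853235313, p(151)=45060624582, p(152)=49686288421, p(153)=54770336324, p(154)=60356673280, p(155)=66493182097, p(156)=73232243759, p(157)=80630964769, p(158)=88751778802, p(159)=97662728555, p(160)=107438159466, p(161)=118159068427, p(162)=129913904637, p(163)=142798995930, p(164)=156919475295, p(165)=172389800255, p(166)=189334822579, p(167)=207890420102, p(168)=228204732751, p(169)=250438925115, p(170)=274768617130, p(171)=301384802048, p(172)=330495499613, p(173)=362326859895, p(174)=397125074750, p(175)=435157697830, p(176)=476715857290, p(177)=522115831195, p(178)=571701605655, p(179)=625846753120, p(180)=684957390936, p(181)=749474411781, p(182)=819876908323, p(183)=896684817527, p(184)=980462880430, p(185)=1071823774337, p(186)=1171432692373, p(187)=1280011042268, p(188)=1398341745571, p(189)=1527273599625, p(190)=1667727404093, p(191)=1820701100652, p(192)=1987276856363.
Final step: p(193) = p(192) + p(191) - p(188) - p(186) + p(181) + p(178) - p(171) - p(167) + p(158) + p(153) - p(142) - p(136) + p(123) + p(116) - p(101) - p(93) + p(76) + p(67) - p(48) - p(38) + p(17) + p(6)
= 1987276856363 + 1820701100652 - 1398341745571 - 1171432692373 + 749474411781 + 571701605655 - 301384802048 - 207890420102 + 88751778802 + 54770336324 - 18440293320 - 10015581680 + 2552338241 + 1188908248 - 214481126 - 82010177 + 9289091 + 2679689 - 147273 - 26015 + 297 + 11
= 2168627105469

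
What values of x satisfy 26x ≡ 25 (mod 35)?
x ≡ 5 (mod 35)

gcd(26, 35) = 1, which divides 25, so solutions exist.
Find 26^(-1) mod 35 by the extended Euclidean algorithm:
35 = 1 × 26 + 9  ⟹  9 = (1)·35 + (-1)·26
26 = 2 × 9 + 8  ⟹  8 = (-2)·35 + (3)·26
9 = 1 × 8 + 1  ⟹  1 = (3)·35 + (-4)·26
So (-4)·26 ≡ 1 (mod 35), i.e. 26^(-1) ≡ -4 ≡ 31 (mod 35).
x ≡ 31 × 25 = 775 ≡ 5 (mod 35).
Check: 26 × 5 = 130 ≡ 25 (mod 35).
Unique solution: x ≡ 5 (mod 35)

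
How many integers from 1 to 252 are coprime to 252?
72

252 = 2^2 × 3^2 × 7
φ(n) = n × ∏(1 - 1/p) for each prime p dividing n
φ(252) = 252 × (1 - 1/2) × (1 - 1/3) × (1 - 1/7) = 72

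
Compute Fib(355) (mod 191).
153

Matrix identity: Q^n = [[F_(n+1), F_n], [F_n, F_(n-1)]] with Q = [[1,1],[1,0]].
n = 355 = 101100011₂. Square-and-multiply, entries mod 191:
Q^1 = [[1,1],[1,0]]
Q^2 = (Q^1)² = [[2,1],[1,1]]
Q^5 = (Q^2)²·Q = [[8,5],[5,3]]
Q^11 = (Q^5)²·Q = [[144,89],[89,55]]
Q^22 = (Q^11)² = [[7,139],[139,59]]
Q^44 = (Q^22)² = [[79,6],[6,73]]
Q^88 = (Q^44)² = [[165,148],[148,17]]
Q^177 = (Q^88)²·Q = [[47,42],[42,5]]
Q^355 = (Q^177)²·Q = [[45,153],[153,83]]
F_355 mod 191 = Q^355[0][1] = 153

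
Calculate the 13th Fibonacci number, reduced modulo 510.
233

Matrix identity: Q^n = [[F_(n+1), F_n], [F_n, F_(n-1)]] with Q = [[1,1],[1,0]].
n = 13 = 1101₂. Square-and-multiply, entries mod 510:
Q^1 = [[1,1],[1,0]]
Q^3 = (Q^1)²·Q = [[3,2],[2,1]]
Q^6 = (Q^3)² = [[13,8],[8,5]]
Q^13 = (Q^6)²·Q = [[377,233],[233,144]]
F_13 mod 510 = Q^13[0][1] = 233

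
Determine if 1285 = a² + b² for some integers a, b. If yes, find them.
14² + 33² (a=14, b=33)

Factorization: 1285 = 5 × 257
By Fermat: n is sum of two squares iff every prime p ≡ 3 (mod 4) appears to even power.
All primes ≡ 3 (mod 4) appear to even power.
Search a = 0, 1, 2, … for 1285 - a² a perfect square: first hit at a = 14: 1285 - 196 = 1089 = 33².
1285 = 14² + 33² = 196 + 1089 ✓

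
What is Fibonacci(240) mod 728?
168

Matrix identity: Q^n = [[F_(n+1), F_n], [F_n, F_(n-1)]] with Q = [[1,1],[1,0]].
n = 240 = 11110000₂. Square-and-multiply, entries mod 728:
Q^1 = [[1,1],[1,0]]
Q^3 = (Q^1)²·Q = [[3,2],[2,1]]
Q^7 = (Q^3)²·Q = [[21,13],[13,8]]
Q^15 = (Q^7)²·Q = [[259,610],[610,377]]
Q^30 = (Q^15)² = [[197,664],[664,261]]
Q^60 = (Q^30)² = [[681,536],[536,145]]
Q^120 = (Q^60)² = [[489,112],[112,377]]
Q^240 = (Q^120)² = [[505,168],[168,337]]
F_240 mod 728 = Q^240[0][1] = 168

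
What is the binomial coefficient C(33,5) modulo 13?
8

Using Lucas' theorem:
Write n=33 and k=5 in base 13:
n in base 13: [2, 7]
k in base 13: [0, 5]
C(33,5) mod 13 = ∏ C(n_i, k_i) mod 13
Digit binomials (mod 13): C(2,0) = 1; C(7,5) = 21 ≡ 8
Product: 1 × 8 = 8 ≡ 8 (mod 13)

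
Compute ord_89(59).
88

89 is prime, so ord(59) divides φ(89) = 88.
Divisors of 88: 1, 2, 4, 8, 11, 22, 44, 88.
Repeated squaring: 59^1 ≡ 59, 59^2 ≡ 10, 59^4 ≡ 11, 59^8 ≡ 32, 59^16 ≡ 45, 59^32 ≡ 67, 59^64 ≡ 39 (mod 89).
Test 59^d mod 89 for each divisor d in increasing order:
59^1 ≡ 59
59^2 ≡ 10
59^4 ≡ 11
59^8 ≡ 32
59^11 = 59^8·59^2·59^1 ≡ 12
59^22 = 59^16·59^4·59^2 ≡ 55
59^44 = 59^32·59^8·59^4 ≡ 88
59^88 = 59^64·59^16·59^8 ≡ 1  ← first divisor giving 1
The order is 88.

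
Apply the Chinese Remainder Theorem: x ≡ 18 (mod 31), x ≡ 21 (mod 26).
359

Using Chinese Remainder Theorem:
M = 31 × 26 = 806
M1 = 26, M2 = 31
y1 = 26^(-1) mod 31 = 6
y2 = 31^(-1) mod 26 = 21
x = (18×26×6 + 21×31×21) mod 806 = 359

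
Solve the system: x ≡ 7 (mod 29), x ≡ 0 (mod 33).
297

Using Chinese Remainder Theorem:
M = 29 × 33 = 957
M1 = 33, M2 = 29
y1 = 33^(-1) mod 29 = 22
y2 = 29^(-1) mod 33 = 8
x = (7×33×22 + 0×29×8) mod 957 = 297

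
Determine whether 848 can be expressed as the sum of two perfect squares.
8² + 28² (a=8, b=28)

Factorization: 848 = 2^4 × 53
By Fermat: n is sum of two squares iff every prime p ≡ 3 (mod 4) appears to even power.
All primes ≡ 3 (mod 4) appear to even power.
Search a = 0, 1, 2, … for 848 - a² a perfect square: first hit at a = 8: 848 - 64 = 784 = 28².
848 = 8² + 28² = 64 + 784 ✓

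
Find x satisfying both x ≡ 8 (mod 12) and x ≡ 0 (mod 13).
104

Using Chinese Remainder Theorem:
M = 12 × 13 = 156
M1 = 13, M2 = 12
y1 = 13^(-1) mod 12 = 1
y2 = 12^(-1) mod 13 = 12
x = (8×13×1 + 0×12×12) mod 156 = 104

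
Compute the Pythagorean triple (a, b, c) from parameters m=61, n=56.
(585, 6832, 6857)

Euclid's formula: a = m² - n², b = 2mn, c = m² + n²
m = 61, n = 56
a = 61² - 56² = 3721 - 3136 = 585
b = 2 × 61 × 56 = 6832
c = 61² + 56² = 3721 + 3136 = 6857
Verification: 585² + 6832² = 342225 + 46676224 = 47018449 = 6857² ✓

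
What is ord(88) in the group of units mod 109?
54

109 is prime, so ord(88) divides φ(109) = 108.
Divisors of 108: 1, 2, 3, 4, 6, 9, 12, 18, 27, 36, 54, 108.
Repeated squaring: 88^1 ≡ 88, 88^2 ≡ 5, 88^4 ≡ 25, 88^8 ≡ 80, 88^16 ≡ 78, 88^32 ≡ 89, 88^64 ≡ 73 (mod 109).
Test 88^d mod 109 for each divisor d in increasing order:
88^1 ≡ 88
88^2 ≡ 5
88^3 = 88^2·88^1 ≡ 4
88^4 ≡ 25
88^6 = 88^4·88^2 ≡ 16
88^9 = 88^8·88^1 ≡ 64
88^12 = 88^8·88^4 ≡ 38
88^18 = 88^16·88^2 ≡ 63
88^27 = 88^16·88^8·88^2·88^1 ≡ 108
88^36 = 88^32·88^4 ≡ 45
88^54 = 88^32·88^16·88^4·88^2 ≡ 1  ← first divisor giving 1
The order is 54.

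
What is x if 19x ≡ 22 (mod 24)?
x ≡ 10 (mod 24)

gcd(19, 24) = 1, which divides 22, so solutions exist.
Find 19^(-1) mod 24 by the extended Euclidean algorithm:
24 = 1 × 19 + 5  ⟹  5 = (1)·24 + (-1)·19
19 = 3 × 5 + 4  ⟹  4 = (-3)·24 + (4)·19
5 = 1 × 4 + 1  ⟹  1 = (4)·24 + (-5)·19
So (-5)·19 ≡ 1 (mod 24), i.e. 19^(-1) ≡ -5 ≡ 19 (mod 24).
x ≡ 19 × 22 = 418 ≡ 10 (mod 24).
Check: 19 × 10 = 190 ≡ 22 (mod 24).
Unique solution: x ≡ 10 (mod 24)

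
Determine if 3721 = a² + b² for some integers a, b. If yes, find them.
0² + 61² (a=0, b=61)

Factorization: 3721 = 61^2
By Fermat: n is sum of two squares iff every prime p ≡ 3 (mod 4) appears to even power.
All primes ≡ 3 (mod 4) appear to even power.
Search a = 0, 1, 2, … for 3721 - a² a perfect square: first hit at a = 0: 3721 - 0 = 3721 = 61².
3721 = 0² + 61² = 0 + 3721 ✓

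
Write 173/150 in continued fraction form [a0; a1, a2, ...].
[1; 6, 1, 1, 11]

Euclidean algorithm steps:
173 = 1 × 150 + 23
150 = 6 × 23 + 12
23 = 1 × 12 + 11
12 = 1 × 11 + 1
11 = 11 × 1 + 0
Continued fraction: [1; 6, 1, 1, 11]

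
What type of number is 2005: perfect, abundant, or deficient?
deficient

Proper divisors of 2005: sum = 1 + 5 + 401 = 407
Since 407 < 2005, 2005 is deficient.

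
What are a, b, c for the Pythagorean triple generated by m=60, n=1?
(3599, 120, 3601)

Euclid's formula: a = m² - n², b = 2mn, c = m² + n²
m = 60, n = 1
a = 60² - 1² = 3600 - 1 = 3599
b = 2 × 60 × 1 = 120
c = 60² + 1² = 3600 + 1 = 3601
Verification: 3599² + 120² = 12952801 + 14400 = 12967201 = 3601² ✓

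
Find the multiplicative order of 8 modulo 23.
11

23 is prime, so ord(8) divides φ(23) = 22.
Divisors of 22: 1, 2, 11, 22.
Repeated squaring: 8^1 ≡ 8, 8^2 ≡ 18, 8^4 ≡ 2, 8^8 ≡ 4, 8^16 ≡ 16 (mod 23).
Test 8^d mod 23 for each divisor d in increasing order:
8^1 ≡ 8
8^2 ≡ 18
8^11 = 8^8·8^2·8^1 ≡ 1  ← first divisor giving 1
The order is 11.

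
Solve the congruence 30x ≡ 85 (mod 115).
x ≡ 22 (mod 23)

gcd(30, 115) = 5, which divides 85, so solutions exist.
Divide through by 5: 6x ≡ 17 (mod 23).
Find 6^(-1) mod 23 by the extended Euclidean algorithm:
23 = 3 × 6 + 5  ⟹  5 = (1)·23 + (-3)·6
6 = 1 × 5 + 1  ⟹  1 = (-1)·23 + (4)·6
So (4)·6 ≡ 1 (mod 23), i.e. 6^(-1) ≡ 4 (mod 23).
x ≡ 4 × 17 = 68 ≡ 22 (mod 23).
Check: 30 × 22 = 660 ≡ 85 (mod 115).
x ≡ 22 (mod 23), giving 5 solutions mod 115.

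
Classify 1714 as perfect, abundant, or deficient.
deficient

Proper divisors of 1714: sum = 1 + 2 + 857 = 860
Since 860 < 1714, 1714 is deficient.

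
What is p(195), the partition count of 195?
2580840212973

p(n) counts ways to write n as a sum of positive integers (order ignored).
Euler's pentagonal recurrence: p(k) = p(k-1) + p(k-2) - p(k-5) - p(k-7) + p(k-12) + p(k-15) - ... (offsets j(3j∓1)/2, signs ++--, p(0)=1, p(<0)=0).
DP table for k = 0..194: p(0)=1, p(1)=1, p(2)=2, p(3)=3, p(4)=5, p(5)=7, p(6)=11, p(7)=15, p(8)=22, p(9)=30, p(10)=42, p(11)=56, p(12)=77, p(13)=101, p(14)=135, p(15)=176, p(16)=231, p(17)=297, p(18)=385, p(19)=490, p(20)=627, p(21)=792, p(22)=1002, p(23)=1255, p(24)=1575, p(25)=1958, p(26)=2436, p(27)=3010, p(28)=3718, p(29)=4565, p(30)=5604, p(31)=6842, p(32)=8349, p(33)=10143, p(34)=12310, p(35)=14883, p(36)=17977, p(37)=21637, p(38)=26015, p(39)=31185, p(40)=37338, p(41)=44583, p(42)=53174, p(43)=63261, p(44)=75175, p(45)=89134, p(46)=105558, p(47)=124754, p(48)=147273, p(49)=173525, p(50)=204226, p(51)=239943, p(52)=281589, p(53)=329931, p(54)=386155, p(55)=451276, p(56)=526823, p(57)=614154, p(58)=715220, p(59)=831820, p(60)=966467, p(61)=1121505, p(62)=1300156, p(63)=1505499, p(64)=1741630, p(65)=2012558, p(66)=2323520, p(67)=2679689, p(68)=3087735, p(69)=3554345, p(70)=4087968, p(71)=4697205, p(72)=5392783, p(73)=6185689, p(74)=7089500, p(75)=8118264, p(76)=9289091, p(77)=10619863, p(78)=12132164, p(79)=13848650, p(80)=15796476, p(81)=18004327, p(82)=20506255, p(83)=23338469, p(84)=26543660, p(85)=30167357, p(86)=34262962, p(87)=38887673, p(88)=44108109, p(89)=49995925, p(90)=56634173, p(91)=64112359, p(92)=72533807, p(93)=82010177, p(94)=92669720, p(95)=104651419, p(96)=118114304, p(97)=133230930, p(98)=150198136, p(99)=169229875, p(100)=190569292, p(101)=214481126, p(102)=241265379, p(103)=271248950, p(104)=304801365, p(105)=342325709, p(106)=384276336, p(107)=431149389, p(108)=483502844, p(109)=541946240, p(110)=607163746, p(111)=679903203, p(112)=761002156, p(113)=851376628, p(114)=952050665, p(115)=1064144451, p(116)=1188908248, p(117)=1327710076, p(118)=1482074143, p(119)=1653668665, p(120)=1844349560, p(121)=2056148051, p(122)=2291320912, p(123)=2552338241, p(124)=2841940500, p(125)=3163127352, p(126)=3519222692, p(127)=3913864295, p(128)=4351078600, p(129)=4835271870, p(130)=5371315400, p(131)=5964539504, p(132)=6620830889, p(133)=7346629512, p(134)=8149040695, p(135)=9035836076, p(136)=10015581680, p(137)=11097645016, p(138)=12292341831, p(139)=13610949895, p(140)=15065878135, p(141)=16670689208, p(142)=18440293320, p(143)=20390982757, p(144)=22540654445, p(145)=24908858009, p(146)=27517052599, p(147)=30388671978, p(148)=33549419497, p(149)=37027355200, p(150)=40853235313, p(151)=45060624582, p(152)=49686288421, p(153)=54770336324, p(154)=60356673280, p(155)=66493182097, p(156)=73232243759, p(157)=80630964769, p(158)=88751778802, p(159)=97662728555, p(160)=107438159466, p(161)=118159068427, p(162)=129913904637, p(163)=142798995930, p(164)=156919475295, p(165)=172389800255, p(166)=189334822579, p(167)=207890420102, p(168)=228204732751, p(169)=250438925115, p(170)=274768617130, p(171)=301384802048, p(172)=330495499613, p(173)=362326859895, p(174)=397125074750, p(175)=435157697830, p(176)=476715857290, p(177)=522115831195, p(178)=571701605655, p(179)=625846753120, p(180)=684957390936, p(181)=749474411781, p(182)=819876908323, p(183)=896684817527, p(184)=980462880430, p(185)=1071823774337, p(186)=1171432692373, p(187)=1280011042268, p(188)=1398341745571, p(189)=1527273599625, p(190)=1667727404093, p(191)=1820701100652, p(192)=1987276856363, p(193)=2168627105469, p(194)=2366022741845.
Final step: p(195) = p(194) + p(193) - p(190) - p(188) + p(183) + p(180) - p(173) - p(169) + p(160) + p(155) - p(144) - p(138) + p(125) + p(118) - p(103) - p(95) + p(78) + p(69) - p(50) - p(40) + p(19) + p(8)
= 2366022741845 + 2168627105469 - 1667727404093 - 1398341745571 + 896684817527 + 684957390936 - 362326859895 - 250438925115 + 107438159466 + 66493182097 - 22540654445 - 12292341831 + 3163127352 + 1482074143 - 271248950 - 104651419 + 12132164 + 3554345 - 204226 - 37338 + 490 + 22
= 2580840212973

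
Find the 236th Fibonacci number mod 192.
93

Matrix identity: Q^n = [[F_(n+1), F_n], [F_n, F_(n-1)]] with Q = [[1,1],[1,0]].
n = 236 = 11101100₂. Square-and-multiply, entries mod 192:
Q^1 = [[1,1],[1,0]]
Q^3 = (Q^1)²·Q = [[3,2],[2,1]]
Q^7 = (Q^3)²·Q = [[21,13],[13,8]]
Q^14 = (Q^7)² = [[34,185],[185,41]]
Q^29 = (Q^14)²·Q = [[104,53],[53,51]]
Q^59 = (Q^29)²·Q = [[144,185],[185,151]]
Q^118 = (Q^59)² = [[49,47],[47,2]]
Q^236 = (Q^118)² = [[2,93],[93,101]]
F_236 mod 192 = Q^236[0][1] = 93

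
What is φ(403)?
360

403 = 13 × 31
φ(n) = n × ∏(1 - 1/p) for each prime p dividing n
φ(403) = 403 × (1 - 1/13) × (1 - 1/31) = 360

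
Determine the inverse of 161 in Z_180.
161

gcd(161, 180) = 1, so the inverse exists.
Extended Euclidean algorithm on (180, 161):
180 = 1 × 161 + 19  ⟹  19 = (1)·180 + (-1)·161
161 = 8 × 19 + 9  ⟹  9 = (-8)·180 + (9)·161
19 = 2 × 9 + 1  ⟹  1 = (17)·180 + (-19)·161
So (-19)·161 ≡ 1 (mod 180), i.e. 161^(-1) ≡ -19 ≡ 161 (mod 180).
Check: 161 × 161 = 25921 ≡ 1 (mod 180)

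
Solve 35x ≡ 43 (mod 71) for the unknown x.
x ≡ 56 (mod 71)

gcd(35, 71) = 1, which divides 43, so solutions exist.
Find 35^(-1) mod 71 by the extended Euclidean algorithm:
71 = 2 × 35 + 1  ⟹  1 = (1)·71 + (-2)·35
So (-2)·35 ≡ 1 (mod 71), i.e. 35^(-1) ≡ -2 ≡ 69 (mod 71).
x ≡ 69 × 43 = 2967 ≡ 56 (mod 71).
Check: 35 × 56 = 1960 ≡ 43 (mod 71).
Unique solution: x ≡ 56 (mod 71)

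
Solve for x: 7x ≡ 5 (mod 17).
x ≡ 8 (mod 17)

gcd(7, 17) = 1, which divides 5, so solutions exist.
Find 7^(-1) mod 17 by the extended Euclidean algorithm:
17 = 2 × 7 + 3  ⟹  3 = (1)·17 + (-2)·7
7 = 2 × 3 + 1  ⟹  1 = (-2)·17 + (5)·7
So (5)·7 ≡ 1 (mod 17), i.e. 7^(-1) ≡ 5 (mod 17).
x ≡ 5 × 5 = 25 ≡ 8 (mod 17).
Check: 7 × 8 = 56 ≡ 5 (mod 17).
Unique solution: x ≡ 8 (mod 17)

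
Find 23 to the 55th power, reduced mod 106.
83

Repeated squaring. Binary of 55 = 110111.
23^1 ≡ 23 (mod 106); 23^2 ≡ 105 (mod 106); 23^4 ≡ 1 (mod 106); 23^8 ≡ 1 (mod 106); 23^16 ≡ 1 (mod 106); 23^32 ≡ 1 (mod 106)
23^55 = 23^1 × 23^2 × 23^4 × 23^16 × 23^32 ≡ 83 (mod 106)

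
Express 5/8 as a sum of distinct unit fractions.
1/2 + 1/8

Greedy algorithm:
5/8: ceiling(8/5) = 2, use 1/2
1/8: ceiling(8/1) = 8, use 1/8
Result: 5/8 = 1/2 + 1/8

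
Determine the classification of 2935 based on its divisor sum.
deficient

Proper divisors of 2935: sum = 1 + 5 + 587 = 593
Since 593 < 2935, 2935 is deficient.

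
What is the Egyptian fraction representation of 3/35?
1/12 + 1/420

Greedy algorithm:
3/35: ceiling(35/3) = 12, use 1/12
1/420: ceiling(420/1) = 420, use 1/420
Result: 3/35 = 1/12 + 1/420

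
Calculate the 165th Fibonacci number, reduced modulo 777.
677

Matrix identity: Q^n = [[F_(n+1), F_n], [F_n, F_(n-1)]] with Q = [[1,1],[1,0]].
n = 165 = 10100101₂. Square-and-multiply, entries mod 777:
Q^1 = [[1,1],[1,0]]
Q^2 = (Q^1)² = [[2,1],[1,1]]
Q^5 = (Q^2)²·Q = [[8,5],[5,3]]
Q^10 = (Q^5)² = [[89,55],[55,34]]
Q^20 = (Q^10)² = [[68,549],[549,296]]
Q^41 = (Q^20)²·Q = [[34,664],[664,147]]
Q^82 = (Q^41)² = [[716,526],[526,190]]
Q^165 = (Q^82)²·Q = [[155,677],[677,255]]
F_165 mod 777 = Q^165[0][1] = 677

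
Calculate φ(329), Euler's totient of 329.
276

329 = 7 × 47
φ(n) = n × ∏(1 - 1/p) for each prime p dividing n
φ(329) = 329 × (1 - 1/7) × (1 - 1/47) = 276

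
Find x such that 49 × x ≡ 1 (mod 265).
119

gcd(49, 265) = 1, so the inverse exists.
Extended Euclidean algorithm on (265, 49):
265 = 5 × 49 + 20  ⟹  20 = (1)·265 + (-5)·49
49 = 2 × 20 + 9  ⟹  9 = (-2)·265 + (11)·49
20 = 2 × 9 + 2  ⟹  2 = (5)·265 + (-27)·49
9 = 4 × 2 + 1  ⟹  1 = (-22)·265 + (119)·49
So (119)·49 ≡ 1 (mod 265), i.e. 49^(-1) ≡ 119 (mod 265).
Check: 49 × 119 = 5831 ≡ 1 (mod 265)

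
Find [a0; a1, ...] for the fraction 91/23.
[3; 1, 22]

Euclidean algorithm steps:
91 = 3 × 23 + 22
23 = 1 × 22 + 1
22 = 22 × 1 + 0
Continued fraction: [3; 1, 22]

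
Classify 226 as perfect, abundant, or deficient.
deficient

Proper divisors of 226: sum = 1 + 2 + 113 = 116
Since 116 < 226, 226 is deficient.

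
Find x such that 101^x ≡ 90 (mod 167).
5

Baby-step giant-step with step n = ⌈√167⌉ = 13.
Baby steps 101^j mod 167 (j:value) for j=0..12: 0:1, 1:101, 2:14, 3:78, 4:29, 5:90, 6:72, 7:91, 8:6, 9:105, 10:84, 11:134, 12:7.
h = 90 is already in the table at j=5, so x = 5.
Check: 101^5 ≡ 90 (mod 167).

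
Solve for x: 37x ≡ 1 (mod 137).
100

gcd(37, 137) = 1, so the inverse exists.
Extended Euclidean algorithm on (137, 37):
137 = 3 × 37 + 26  ⟹  26 = (1)·137 + (-3)·37
37 = 1 × 26 + 11  ⟹  11 = (-1)·137 + (4)·37
26 = 2 × 11 + 4  ⟹  4 = (3)·137 + (-11)·37
11 = 2 × 4 + 3  ⟹  3 = (-7)·137 + (26)·37
4 = 1 × 3 + 1  ⟹  1 = (10)·137 + (-37)·37
So (-37)·37 ≡ 1 (mod 137), i.e. 37^(-1) ≡ -37 ≡ 100 (mod 137).
Check: 37 × 100 = 3700 ≡ 1 (mod 137)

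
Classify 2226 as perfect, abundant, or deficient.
abundant

Proper divisors of 2226: sum = 1 + 2 + 3 + 6 + 7 + 14 + 21 + 42 + 53 + 106 + 159 + 318 + 371 + 742 + 1113 = 2958
Since 2958 > 2226, 2226 is abundant.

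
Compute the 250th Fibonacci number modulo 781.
506

Matrix identity: Q^n = [[F_(n+1), F_n], [F_n, F_(n-1)]] with Q = [[1,1],[1,0]].
n = 250 = 11111010₂. Square-and-multiply, entries mod 781:
Q^1 = [[1,1],[1,0]]
Q^3 = (Q^1)²·Q = [[3,2],[2,1]]
Q^7 = (Q^3)²·Q = [[21,13],[13,8]]
Q^15 = (Q^7)²·Q = [[206,610],[610,377]]
Q^31 = (Q^15)²·Q = [[100,606],[606,275]]
Q^62 = (Q^31)² = [[13,760],[760,34]]
Q^125 = (Q^62)²·Q = [[404,610],[610,575]]
Q^250 = (Q^125)² = [[331,506],[506,606]]
F_250 mod 781 = Q^250[0][1] = 506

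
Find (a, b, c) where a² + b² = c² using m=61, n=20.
(3321, 2440, 4121)

Euclid's formula: a = m² - n², b = 2mn, c = m² + n²
m = 61, n = 20
a = 61² - 20² = 3721 - 400 = 3321
b = 2 × 61 × 20 = 2440
c = 61² + 20² = 3721 + 400 = 4121
Verification: 3321² + 2440² = 11029041 + 5953600 = 16982641 = 4121² ✓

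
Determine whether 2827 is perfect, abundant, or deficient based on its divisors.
deficient

Proper divisors of 2827: sum = 1 + 11 + 257 = 269
Since 269 < 2827, 2827 is deficient.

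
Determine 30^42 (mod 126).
36

Repeated squaring. Binary of 42 = 101010.
30^1 ≡ 30 (mod 126); 30^2 ≡ 18 (mod 126); 30^4 ≡ 72 (mod 126); 30^8 ≡ 18 (mod 126); 30^16 ≡ 72 (mod 126); 30^32 ≡ 18 (mod 126)
30^42 = 30^2 × 30^8 × 30^32 ≡ 36 (mod 126)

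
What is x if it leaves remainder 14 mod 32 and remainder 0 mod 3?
78

Using Chinese Remainder Theorem:
M = 32 × 3 = 96
M1 = 3, M2 = 32
y1 = 3^(-1) mod 32 = 11
y2 = 32^(-1) mod 3 = 2
x = (14×3×11 + 0×32×2) mod 96 = 78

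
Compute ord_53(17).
26

53 is prime, so ord(17) divides φ(53) = 52.
Divisors of 52: 1, 2, 4, 13, 26, 52.
Repeated squaring: 17^1 ≡ 17, 17^2 ≡ 24, 17^4 ≡ 46, 17^8 ≡ 49, 17^16 ≡ 16, 17^32 ≡ 44 (mod 53).
Test 17^d mod 53 for each divisor d in increasing order:
17^1 ≡ 17
17^2 ≡ 24
17^4 ≡ 46
17^13 = 17^8·17^4·17^1 ≡ 52
17^26 = 17^16·17^8·17^2 ≡ 1  ← first divisor giving 1
The order is 26.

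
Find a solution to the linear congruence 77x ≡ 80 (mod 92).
x ≡ 56 (mod 92)

gcd(77, 92) = 1, which divides 80, so solutions exist.
Find 77^(-1) mod 92 by the extended Euclidean algorithm:
92 = 1 × 77 + 15  ⟹  15 = (1)·92 + (-1)·77
77 = 5 × 15 + 2  ⟹  2 = (-5)·92 + (6)·77
15 = 7 × 2 + 1  ⟹  1 = (36)·92 + (-43)·77
So (-43)·77 ≡ 1 (mod 92), i.e. 77^(-1) ≡ -43 ≡ 49 (mod 92).
x ≡ 49 × 80 = 3920 ≡ 56 (mod 92).
Check: 77 × 56 = 4312 ≡ 80 (mod 92).
Unique solution: x ≡ 56 (mod 92)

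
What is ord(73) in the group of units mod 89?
22

89 is prime, so ord(73) divides φ(89) = 88.
Divisors of 88: 1, 2, 4, 8, 11, 22, 44, 88.
Repeated squaring: 73^1 ≡ 73, 73^2 ≡ 78, 73^4 ≡ 32, 73^8 ≡ 45, 73^16 ≡ 67, 73^32 ≡ 39, 73^64 ≡ 8 (mod 89).
Test 73^d mod 89 for each divisor d in increasing order:
73^1 ≡ 73
73^2 ≡ 78
73^4 ≡ 32
73^8 ≡ 45
73^11 = 73^8·73^2·73^1 ≡ 88
73^22 = 73^16·73^4·73^2 ≡ 1  ← first divisor giving 1
The order is 22.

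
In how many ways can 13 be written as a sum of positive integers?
101

p(n) counts ways to write n as a sum of positive integers (order ignored).
Euler's pentagonal recurrence: p(k) = p(k-1) + p(k-2) - p(k-5) - p(k-7) + p(k-12) + p(k-15) - ... (offsets j(3j∓1)/2, signs ++--, p(0)=1, p(<0)=0).
DP table for k = 0..12: p(0)=1, p(1)=1, p(2)=2, p(3)=3, p(4)=5, p(5)=7, p(6)=11, p(7)=15, p(8)=22, p(9)=30, p(10)=42, p(11)=56, p(12)=77.
Final step: p(13) = p(12) + p(11) - p(8) - p(6) + p(1)
= 77 + 56 - 22 - 11 + 1
= 101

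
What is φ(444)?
144

444 = 2^2 × 3 × 37
φ(n) = n × ∏(1 - 1/p) for each prime p dividing n
φ(444) = 444 × (1 - 1/2) × (1 - 1/3) × (1 - 1/37) = 144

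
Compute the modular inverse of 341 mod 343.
171

gcd(341, 343) = 1, so the inverse exists.
Extended Euclidean algorithm on (343, 341):
343 = 1 × 341 + 2  ⟹  2 = (1)·343 + (-1)·341
341 = 170 × 2 + 1  ⟹  1 = (-170)·343 + (171)·341
So (171)·341 ≡ 1 (mod 343), i.e. 341^(-1) ≡ 171 (mod 343).
Check: 341 × 171 = 58311 ≡ 1 (mod 343)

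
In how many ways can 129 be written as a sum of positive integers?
4835271870

p(n) counts ways to write n as a sum of positive integers (order ignored).
Euler's pentagonal recurrence: p(k) = p(k-1) + p(k-2) - p(k-5) - p(k-7) + p(k-12) + p(k-15) - ... (offsets j(3j∓1)/2, signs ++--, p(0)=1, p(<0)=0).
DP table for k = 0..128: p(0)=1, p(1)=1, p(2)=2, p(3)=3, p(4)=5, p(5)=7, p(6)=11, p(7)=15, p(8)=22, p(9)=30, p(10)=42, p(11)=56, p(12)=77, p(13)=101, p(14)=135, p(15)=176, p(16)=231, p(17)=297, p(18)=385, p(19)=490, p(20)=627, p(21)=792, p(22)=1002, p(23)=1255, p(24)=1575, p(25)=1958, p(26)=2436, p(27)=3010, p(28)=3718, p(29)=4565, p(30)=5604, p(31)=6842, p(32)=8349, p(33)=10143, p(34)=12310, p(35)=14883, p(36)=17977, p(37)=21637, p(38)=26015, p(39)=31185, p(40)=37338, p(41)=44583, p(42)=53174, p(43)=63261, p(44)=75175, p(45)=89134, p(46)=105558, p(47)=124754, p(48)=147273, p(49)=173525, p(50)=204226, p(51)=239943, p(52)=281589, p(53)=329931, p(54)=386155, p(55)=451276, p(56)=526823, p(57)=614154, p(58)=715220, p(59)=831820, p(60)=966467, p(61)=1121505, p(62)=1300156, p(63)=1505499, p(64)=1741630, p(65)=2012558, p(66)=2323520, p(67)=2679689, p(68)=3087735, p(69)=3554345, p(70)=4087968, p(71)=4697205, p(72)=5392783, p(73)=6185689, p(74)=7089500, p(75)=8118264, p(76)=9289091, p(77)=10619863, p(78)=12132164, p(79)=13848650, p(80)=15796476, p(81)=18004327, p(82)=20506255, p(83)=23338469, p(84)=26543660, p(85)=30167357, p(86)=34262962, p(87)=38887673, p(88)=44108109, p(89)=49995925, p(90)=56634173, p(91)=64112359, p(92)=72533807, p(93)=82010177, p(94)=92669720, p(95)=104651419, p(96)=118114304, p(97)=133230930, p(98)=150198136, p(99)=169229875, p(100)=190569292, p(101)=214481126, p(102)=241265379, p(103)=271248950, p(104)=304801365, p(105)=342325709, p(106)=384276336, p(107)=431149389, p(108)=483502844, p(109)=541946240, p(110)=607163746, p(111)=679903203, p(112)=761002156, p(113)=851376628, p(114)=952050665, p(115)=1064144451, p(116)=1188908248, p(117)=1327710076, p(118)=1482074143, p(119)=1653668665, p(120)=1844349560, p(121)=2056148051, p(122)=2291320912, p(123)=2552338241, p(124)=2841940500, p(125)=3163127352, p(126)=3519222692, p(127)=3913864295, p(128)=4351078600.
Final step: p(129) = p(128) + p(127) - p(124) - p(122) + p(117) + p(114) - p(107) - p(103) + p(94) + p(89) - p(78) - p(72) + p(59) + p(52) - p(37) - p(29) + p(12) + p(3)
= 4351078600 + 3913864295 - 2841940500 - 2291320912 + 1327710076 + 952050665 - 431149389 - 271248950 + 92669720 + 49995925 - 12132164 - 5392783 + 831820 + 281589 - 21637 - 4565 + 77 + 3
= 4835271870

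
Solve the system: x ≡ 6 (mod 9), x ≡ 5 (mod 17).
141

Using Chinese Remainder Theorem:
M = 9 × 17 = 153
M1 = 17, M2 = 9
y1 = 17^(-1) mod 9 = 8
y2 = 9^(-1) mod 17 = 2
x = (6×17×8 + 5×9×2) mod 153 = 141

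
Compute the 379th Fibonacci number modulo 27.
23

Matrix identity: Q^n = [[F_(n+1), F_n], [F_n, F_(n-1)]] with Q = [[1,1],[1,0]].
n = 379 = 101111011₂. Square-and-multiply, entries mod 27:
Q^1 = [[1,1],[1,0]]
Q^2 = (Q^1)² = [[2,1],[1,1]]
Q^5 = (Q^2)²·Q = [[8,5],[5,3]]
Q^11 = (Q^5)²·Q = [[9,8],[8,1]]
Q^23 = (Q^11)²·Q = [[9,10],[10,26]]
Q^47 = (Q^23)²·Q = [[18,19],[19,26]]
Q^94 = (Q^47)² = [[10,26],[26,11]]
Q^189 = (Q^94)²·Q = [[26,20],[20,6]]
Q^379 = (Q^189)²·Q = [[15,23],[23,19]]
F_379 mod 27 = Q^379[0][1] = 23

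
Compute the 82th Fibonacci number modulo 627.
397

Matrix identity: Q^n = [[F_(n+1), F_n], [F_n, F_(n-1)]] with Q = [[1,1],[1,0]].
n = 82 = 1010010₂. Square-and-multiply, entries mod 627:
Q^1 = [[1,1],[1,0]]
Q^2 = (Q^1)² = [[2,1],[1,1]]
Q^5 = (Q^2)²·Q = [[8,5],[5,3]]
Q^10 = (Q^5)² = [[89,55],[55,34]]
Q^20 = (Q^10)² = [[287,495],[495,419]]
Q^41 = (Q^20)²·Q = [[331,100],[100,231]]
Q^82 = (Q^41)² = [[431,397],[397,34]]
F_82 mod 627 = Q^82[0][1] = 397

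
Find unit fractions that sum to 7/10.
1/2 + 1/5

Greedy algorithm:
7/10: ceiling(10/7) = 2, use 1/2
1/5: ceiling(5/1) = 5, use 1/5
Result: 7/10 = 1/2 + 1/5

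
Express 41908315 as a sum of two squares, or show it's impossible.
Not possible

Factorization: 41908315 = 5 × 17 × 79^3
By Fermat: n is sum of two squares iff every prime p ≡ 3 (mod 4) appears to even power.
Prime(s) ≡ 3 (mod 4) with odd exponent: [(79, 3)]
Therefore 41908315 cannot be expressed as a² + b².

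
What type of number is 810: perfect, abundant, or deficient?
abundant

Proper divisors of 810: sum = 1 + 2 + 3 + 5 + 6 + 9 + 10 + 15 + ... + 135 + 162 + 270 + 405 (19 divisors) = 1368
Since 1368 > 810, 810 is abundant.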